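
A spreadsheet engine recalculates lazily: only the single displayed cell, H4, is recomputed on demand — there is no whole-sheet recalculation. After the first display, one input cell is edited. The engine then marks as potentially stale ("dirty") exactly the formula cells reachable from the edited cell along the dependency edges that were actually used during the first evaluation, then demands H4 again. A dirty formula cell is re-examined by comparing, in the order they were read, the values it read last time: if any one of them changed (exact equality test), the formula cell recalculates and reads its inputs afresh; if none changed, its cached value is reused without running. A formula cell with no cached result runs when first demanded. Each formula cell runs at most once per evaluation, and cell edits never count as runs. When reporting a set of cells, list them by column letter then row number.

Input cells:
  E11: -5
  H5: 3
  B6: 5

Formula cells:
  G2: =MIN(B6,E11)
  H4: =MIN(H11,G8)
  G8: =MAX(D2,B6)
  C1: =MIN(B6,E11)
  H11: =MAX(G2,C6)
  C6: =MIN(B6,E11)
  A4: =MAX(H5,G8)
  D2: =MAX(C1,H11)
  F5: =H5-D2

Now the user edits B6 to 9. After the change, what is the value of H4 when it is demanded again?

New value of H4: -5.
Key observation: the cutoff stops propagation at H11 — its inputs' values are unchanged, so it reuses its cache.

First evaluation (everything demanded from the output):
  C1 = MIN(5, -5) = -5
  C6 = MIN(5, -5) = -5
  G2 = MIN(5, -5) = -5
  H11 = MAX(-5, -5) = -5
  D2 = MAX(-5, -5) = -5
  G8 = MAX(-5, 5) = 5
  H4 = MIN(-5, 5) = -5

Propagation after the edit:
  C1: runs — B6 5->9; result -5 (same value as before).
  C6: runs — B6 5->9; result -5 (same value as before).
  G2: runs — B6 5->9; result -5 (same value as before).
  H11: checked — values it read are unchanged (G2 unchanged, C6 unchanged); reused cached -5 without running.
  D2: checked — values it read are unchanged (C1 unchanged, H11 unchanged); reused cached -5 without running.
  G8: runs — B6 5->9; result 9.
  H4: runs — G8 5->9; result -5 (same value as before).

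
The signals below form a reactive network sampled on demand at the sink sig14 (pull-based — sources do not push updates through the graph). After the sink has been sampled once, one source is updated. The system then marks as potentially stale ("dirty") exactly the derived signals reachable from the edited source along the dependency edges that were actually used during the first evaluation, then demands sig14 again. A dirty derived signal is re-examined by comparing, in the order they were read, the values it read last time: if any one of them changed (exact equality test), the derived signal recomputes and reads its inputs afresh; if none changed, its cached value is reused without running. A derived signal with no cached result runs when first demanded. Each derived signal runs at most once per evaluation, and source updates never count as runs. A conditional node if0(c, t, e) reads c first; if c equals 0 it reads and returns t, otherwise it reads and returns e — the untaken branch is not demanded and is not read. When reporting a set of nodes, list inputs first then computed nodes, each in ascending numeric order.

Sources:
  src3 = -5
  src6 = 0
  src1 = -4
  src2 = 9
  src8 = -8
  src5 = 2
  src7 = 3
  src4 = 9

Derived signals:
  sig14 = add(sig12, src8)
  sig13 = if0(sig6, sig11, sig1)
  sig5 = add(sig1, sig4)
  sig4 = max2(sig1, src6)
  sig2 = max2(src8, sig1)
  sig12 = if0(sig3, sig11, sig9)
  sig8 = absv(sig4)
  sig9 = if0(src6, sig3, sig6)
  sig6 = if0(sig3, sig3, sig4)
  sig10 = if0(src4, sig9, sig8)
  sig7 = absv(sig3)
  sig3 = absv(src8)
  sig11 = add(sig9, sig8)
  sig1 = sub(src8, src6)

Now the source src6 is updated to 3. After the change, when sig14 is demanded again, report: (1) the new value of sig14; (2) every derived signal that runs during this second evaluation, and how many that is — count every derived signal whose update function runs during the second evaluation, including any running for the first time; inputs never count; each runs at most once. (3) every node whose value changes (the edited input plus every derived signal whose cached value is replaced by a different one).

sig14 now evaluates to -5.
Run set: sig1, sig4, sig6, sig9, sig12, sig14 (6 run).
Changed values: src6, sig9, sig12, sig14.
The important point: the flipped condition pulls in fresh nodes; sig1, sig4, sig6 run for the first time.

Initial pass — values computed on the first demand:
  sig3 = absv(-8) = 8
  sig9 = if0(src6=0 -> then branch sig3) = 8
  sig12 = if0(sig3=8 -> else branch sig9) = 8
  sig14 = add(8, -8) = 0

Second demand — change propagation:
  sig1: newly demanded (no cache) — executes and yields -11.
  sig4: newly demanded (no cache) — executes and yields 3.
  sig6: newly demanded (no cache) — executes and yields 3.
  sig9: re-runs because src6 0->3; new result 3.
  sig12: re-runs because sig9 8->3; new result 3.
  sig14: re-runs because sig12 8->3; new result -5.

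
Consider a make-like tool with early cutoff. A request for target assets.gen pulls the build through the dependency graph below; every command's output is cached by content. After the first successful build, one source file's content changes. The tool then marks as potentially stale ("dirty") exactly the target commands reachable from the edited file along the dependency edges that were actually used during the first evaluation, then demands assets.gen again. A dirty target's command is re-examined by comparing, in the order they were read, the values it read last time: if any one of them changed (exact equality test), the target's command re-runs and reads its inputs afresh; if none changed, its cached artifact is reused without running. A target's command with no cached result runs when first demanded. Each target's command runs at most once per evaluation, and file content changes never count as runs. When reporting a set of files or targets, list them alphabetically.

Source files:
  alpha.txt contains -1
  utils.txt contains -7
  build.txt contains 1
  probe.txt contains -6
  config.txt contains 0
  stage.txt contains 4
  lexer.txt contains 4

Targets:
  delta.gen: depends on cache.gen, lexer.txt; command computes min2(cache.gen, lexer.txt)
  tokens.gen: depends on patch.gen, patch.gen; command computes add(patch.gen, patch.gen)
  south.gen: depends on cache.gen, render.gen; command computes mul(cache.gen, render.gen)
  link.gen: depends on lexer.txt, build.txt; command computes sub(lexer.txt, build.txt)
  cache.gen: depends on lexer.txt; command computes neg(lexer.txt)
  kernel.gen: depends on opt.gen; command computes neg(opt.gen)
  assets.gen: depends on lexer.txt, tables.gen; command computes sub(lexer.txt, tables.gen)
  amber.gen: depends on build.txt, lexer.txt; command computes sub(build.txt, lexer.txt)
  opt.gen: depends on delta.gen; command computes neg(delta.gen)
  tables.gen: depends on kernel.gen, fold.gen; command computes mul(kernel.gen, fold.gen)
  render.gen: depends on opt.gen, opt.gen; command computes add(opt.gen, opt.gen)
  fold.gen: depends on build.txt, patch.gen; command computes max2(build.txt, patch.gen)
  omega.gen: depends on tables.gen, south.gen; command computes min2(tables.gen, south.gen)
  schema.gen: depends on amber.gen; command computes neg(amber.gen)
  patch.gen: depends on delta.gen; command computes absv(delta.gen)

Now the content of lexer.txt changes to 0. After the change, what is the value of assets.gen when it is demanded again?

Demanding assets.gen again yields 0.

First demand of the output computes:
  cache.gen = neg(4) = -4
  delta.gen = min2(-4, 4) = -4
  opt.gen = neg(-4) = 4
  kernel.gen = neg(4) = -4
  patch.gen = absv(-4) = 4
  fold.gen = max2(1, 4) = 4
  tables.gen = mul(-4, 4) = -16
  assets.gen = sub(4, -16) = 20

After the edit, cleaning proceeds:
  cache.gen: a read changed (lexer.txt 4->0) — executes, giving 0.
  delta.gen: a read changed (cache.gen -4->0; lexer.txt 4->0) — executes, giving 0.
  opt.gen: a read changed (delta.gen -4->0) — executes, giving 0.
  kernel.gen: a read changed (opt.gen 4->0) — executes, giving 0.
  patch.gen: a read changed (delta.gen -4->0) — executes, giving 0.
  fold.gen: a read changed (patch.gen 4->0) — executes, giving 1.
  tables.gen: a read changed (kernel.gen -4->0; fold.gen 4->1) — executes, giving 0.
  assets.gen: a read changed (lexer.txt 4->0; tables.gen -16->0) — executes, giving 0.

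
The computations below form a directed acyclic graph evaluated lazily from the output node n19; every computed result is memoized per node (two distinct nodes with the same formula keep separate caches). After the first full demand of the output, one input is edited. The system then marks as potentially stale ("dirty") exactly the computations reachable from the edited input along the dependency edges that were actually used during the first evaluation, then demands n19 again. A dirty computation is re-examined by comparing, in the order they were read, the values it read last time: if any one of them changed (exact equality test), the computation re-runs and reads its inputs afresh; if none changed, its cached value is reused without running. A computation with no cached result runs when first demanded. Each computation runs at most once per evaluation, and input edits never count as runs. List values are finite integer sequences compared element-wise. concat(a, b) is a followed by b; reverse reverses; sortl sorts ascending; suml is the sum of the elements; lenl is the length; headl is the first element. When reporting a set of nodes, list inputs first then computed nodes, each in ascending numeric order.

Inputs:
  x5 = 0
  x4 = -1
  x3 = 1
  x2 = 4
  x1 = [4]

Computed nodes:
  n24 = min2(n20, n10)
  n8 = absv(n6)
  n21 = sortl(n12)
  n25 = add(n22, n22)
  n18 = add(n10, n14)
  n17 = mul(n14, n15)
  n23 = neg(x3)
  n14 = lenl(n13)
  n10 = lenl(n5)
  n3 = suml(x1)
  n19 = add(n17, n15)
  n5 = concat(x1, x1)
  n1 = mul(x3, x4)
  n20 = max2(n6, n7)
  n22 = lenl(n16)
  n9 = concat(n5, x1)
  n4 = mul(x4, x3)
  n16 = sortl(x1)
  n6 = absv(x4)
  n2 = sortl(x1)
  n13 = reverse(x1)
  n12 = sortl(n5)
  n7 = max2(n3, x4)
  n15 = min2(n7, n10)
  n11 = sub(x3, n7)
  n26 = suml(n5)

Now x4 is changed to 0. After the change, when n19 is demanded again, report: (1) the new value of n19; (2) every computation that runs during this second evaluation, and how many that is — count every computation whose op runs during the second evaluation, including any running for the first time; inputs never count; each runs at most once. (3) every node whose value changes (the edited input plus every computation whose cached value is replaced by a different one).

Demanding n19 again yields 4.
1 computations run: n7.
The nodes whose values change: x4.
Note the absorption at n7: it re-runs yet its value is the same, leaving the output's value untouched.

First demand of the output computes:
  n3 = suml([4]) = 4
  n5 = concat([4], [4]) = [4, 4]
  n7 = max2(4, -1) = 4
  n10 = lenl([4, 4]) = 2
  n13 = reverse([4]) = [4]
  n14 = lenl([4]) = 1
  n15 = min2(4, 2) = 2
  n17 = mul(1, 2) = 2
  n19 = add(2, 2) = 4

After the edit, cleaning proceeds:
  n7: a read changed (x4 -1->0) — executes, giving 4 — identical to its old value.
  n15: dirty, but its reads are unchanged (n7 unchanged, n10 unchanged); cached 2 stands.
  n17: dirty, but its reads are unchanged (n14 unchanged, n15 unchanged); cached 2 stands.
  n19: dirty, but its reads are unchanged (n17 unchanged, n15 unchanged); cached 4 stands.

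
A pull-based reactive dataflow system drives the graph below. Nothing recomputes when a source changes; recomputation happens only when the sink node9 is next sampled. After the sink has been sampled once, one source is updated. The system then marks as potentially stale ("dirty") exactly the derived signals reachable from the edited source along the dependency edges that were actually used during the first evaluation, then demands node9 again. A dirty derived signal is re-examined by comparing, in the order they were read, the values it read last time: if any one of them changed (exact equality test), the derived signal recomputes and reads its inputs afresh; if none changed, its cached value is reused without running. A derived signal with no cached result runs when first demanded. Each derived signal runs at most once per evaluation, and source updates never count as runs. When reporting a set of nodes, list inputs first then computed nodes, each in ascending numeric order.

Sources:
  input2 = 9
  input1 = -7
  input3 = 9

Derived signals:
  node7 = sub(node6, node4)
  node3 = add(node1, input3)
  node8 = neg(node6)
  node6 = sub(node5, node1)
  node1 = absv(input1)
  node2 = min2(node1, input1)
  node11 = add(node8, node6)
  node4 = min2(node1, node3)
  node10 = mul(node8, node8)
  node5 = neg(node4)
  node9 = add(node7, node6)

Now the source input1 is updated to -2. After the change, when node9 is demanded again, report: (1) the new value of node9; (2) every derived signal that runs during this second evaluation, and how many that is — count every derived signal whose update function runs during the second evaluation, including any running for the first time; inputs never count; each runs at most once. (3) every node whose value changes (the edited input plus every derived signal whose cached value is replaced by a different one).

New value of node9: -10.
Derived signals that run: node1, node3, node4, node5, node6, node7, node9 — 7 in total.
Values that change: input1, node1, node3, node4, node5, node6, node7, node9.

First evaluation (everything demanded from the output):
  node1 = absv(-7) = 7
  node3 = add(7, 9) = 16
  node4 = min2(7, 16) = 7
  node5 = neg(7) = -7
  node6 = sub(-7, 7) = -14
  node7 = sub(-14, 7) = -21
  node9 = add(-21, -14) = -35

Propagation after the edit:
  node1: runs — input1 -7->-2; result 2.
  node3: runs — node1 7->2; result 11.
  node4: runs — node1 7->2; node3 16->11; result 2.
  node5: runs — node4 7->2; result -2.
  node6: runs — node5 -7->-2; node1 7->2; result -4.
  node7: runs — node6 -14->-4; node4 7->2; result -6.
  node9: runs — node7 -21->-6; node6 -14->-4; result -10.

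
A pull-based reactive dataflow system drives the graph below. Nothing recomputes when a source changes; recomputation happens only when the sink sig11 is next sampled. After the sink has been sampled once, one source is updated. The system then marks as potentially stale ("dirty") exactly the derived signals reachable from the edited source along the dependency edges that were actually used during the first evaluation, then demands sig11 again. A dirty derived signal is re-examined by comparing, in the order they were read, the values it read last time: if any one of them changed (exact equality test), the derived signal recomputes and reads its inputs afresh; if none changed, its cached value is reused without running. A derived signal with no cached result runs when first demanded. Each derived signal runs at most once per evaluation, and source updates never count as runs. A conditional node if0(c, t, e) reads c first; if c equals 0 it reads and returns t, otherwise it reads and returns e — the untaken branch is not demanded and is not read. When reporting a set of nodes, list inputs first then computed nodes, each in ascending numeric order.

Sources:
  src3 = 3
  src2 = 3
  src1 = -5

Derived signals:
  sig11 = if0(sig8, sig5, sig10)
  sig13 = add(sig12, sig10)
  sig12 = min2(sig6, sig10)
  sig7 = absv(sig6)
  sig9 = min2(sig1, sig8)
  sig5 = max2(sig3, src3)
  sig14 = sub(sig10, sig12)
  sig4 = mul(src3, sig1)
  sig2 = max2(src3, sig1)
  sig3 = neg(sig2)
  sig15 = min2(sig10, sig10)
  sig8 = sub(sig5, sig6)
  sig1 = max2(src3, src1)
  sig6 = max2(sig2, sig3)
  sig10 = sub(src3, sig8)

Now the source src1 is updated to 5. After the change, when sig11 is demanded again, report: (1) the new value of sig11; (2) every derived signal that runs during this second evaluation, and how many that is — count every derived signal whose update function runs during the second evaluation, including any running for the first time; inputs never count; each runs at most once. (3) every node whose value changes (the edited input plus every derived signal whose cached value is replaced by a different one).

New value of sig11: 5.
Derived signals that run: sig1, sig2, sig3, sig5, sig6, sig8, sig10, sig11 — 8 in total.
Values that change: src1, sig1, sig2, sig3, sig6, sig8, sig11.
Key observation: a condition flipped, so demand reaches new nodes — sig10 runs for the first time.

First evaluation (everything demanded from the output):
  sig1 = max2(3, -5) = 3
  sig2 = max2(3, 3) = 3
  sig3 = neg(3) = -3
  sig5 = max2(-3, 3) = 3
  sig6 = max2(3, -3) = 3
  sig8 = sub(3, 3) = 0
  sig11 = if0(sig8=0 -> then branch sig5) = 3

Propagation after the edit:
  sig1: runs — src1 -5->5; result 5.
  sig2: runs — sig1 3->5; result 5.
  sig3: runs — sig2 3->5; result -5.
  sig5: runs — sig3 -3->-5; result 3 (same value as before).
  sig6: runs — sig2 3->5; sig3 -3->-5; result 5.
  sig8: runs — sig6 3->5; result -2.
  sig10: demanded for the first time — runs, produces 5.
  sig11: runs — sig8 0->-2; result 5.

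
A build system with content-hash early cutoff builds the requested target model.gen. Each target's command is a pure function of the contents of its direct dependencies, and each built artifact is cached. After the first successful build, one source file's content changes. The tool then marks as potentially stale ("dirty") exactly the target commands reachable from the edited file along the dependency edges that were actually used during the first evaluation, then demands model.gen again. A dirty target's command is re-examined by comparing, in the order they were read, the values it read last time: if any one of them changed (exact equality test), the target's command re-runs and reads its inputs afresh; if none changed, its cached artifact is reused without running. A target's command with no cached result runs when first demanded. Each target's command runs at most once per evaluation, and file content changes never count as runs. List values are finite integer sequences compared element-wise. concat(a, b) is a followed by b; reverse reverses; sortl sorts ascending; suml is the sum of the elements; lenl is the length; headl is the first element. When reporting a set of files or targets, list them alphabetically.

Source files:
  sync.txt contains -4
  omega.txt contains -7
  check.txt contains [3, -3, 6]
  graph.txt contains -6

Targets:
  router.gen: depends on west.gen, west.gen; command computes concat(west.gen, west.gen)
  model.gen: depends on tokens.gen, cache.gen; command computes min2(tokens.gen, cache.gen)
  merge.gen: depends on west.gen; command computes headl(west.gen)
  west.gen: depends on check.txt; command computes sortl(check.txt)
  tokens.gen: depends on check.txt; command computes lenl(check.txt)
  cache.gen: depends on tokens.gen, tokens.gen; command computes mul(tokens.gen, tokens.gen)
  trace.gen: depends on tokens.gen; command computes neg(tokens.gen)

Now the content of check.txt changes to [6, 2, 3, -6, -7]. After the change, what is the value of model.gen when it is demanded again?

First evaluation (everything demanded from the output):
  tokens.gen = lenl([3, -3, 6]) = 3
  cache.gen = mul(3, 3) = 9
  model.gen = min2(3, 9) = 3

Propagation after the edit:
  tokens.gen: runs — check.txt [3, -3, 6]->[6, 2, 3, -6, -7]; result 5.
  cache.gen: runs — tokens.gen 3->5; tokens.gen 3->5; result 25.
  model.gen: runs — tokens.gen 3->5; cache.gen 9->25; result 5.

New value of model.gen: 5.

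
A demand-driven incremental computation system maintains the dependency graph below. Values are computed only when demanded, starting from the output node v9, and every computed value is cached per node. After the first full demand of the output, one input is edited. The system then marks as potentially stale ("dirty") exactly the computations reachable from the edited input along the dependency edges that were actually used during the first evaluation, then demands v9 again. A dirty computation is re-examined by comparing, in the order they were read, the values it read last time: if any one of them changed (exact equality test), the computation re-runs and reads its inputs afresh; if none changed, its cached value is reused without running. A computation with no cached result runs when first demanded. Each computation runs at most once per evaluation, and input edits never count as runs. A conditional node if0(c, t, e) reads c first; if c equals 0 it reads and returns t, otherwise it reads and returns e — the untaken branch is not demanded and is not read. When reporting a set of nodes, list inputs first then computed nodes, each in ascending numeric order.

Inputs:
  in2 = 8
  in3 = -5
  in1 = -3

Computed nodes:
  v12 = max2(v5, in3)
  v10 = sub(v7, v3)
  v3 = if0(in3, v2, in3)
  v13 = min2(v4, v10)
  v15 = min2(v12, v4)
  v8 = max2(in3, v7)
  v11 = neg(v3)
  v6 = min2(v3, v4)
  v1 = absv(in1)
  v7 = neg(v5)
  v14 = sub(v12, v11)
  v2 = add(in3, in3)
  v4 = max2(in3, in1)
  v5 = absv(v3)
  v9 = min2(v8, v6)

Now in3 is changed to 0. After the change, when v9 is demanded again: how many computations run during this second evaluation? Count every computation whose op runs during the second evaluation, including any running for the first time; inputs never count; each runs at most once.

Computations that run: v2, v3, v4, v5, v6, v7, v8, v9 — 8 in total.
Key observation: a condition flipped, so demand reaches new nodes — v2 runs for the first time.

First evaluation (everything demanded from the output):
  v3 = if0(in3=-5 -> else branch in3) = -5
  v4 = max2(-5, -3) = -3
  v5 = absv(-5) = 5
  v6 = min2(-5, -3) = -5
  v7 = neg(5) = -5
  v8 = max2(-5, -5) = -5
  v9 = min2(-5, -5) = -5

Propagation after the edit:
  v2: demanded for the first time — runs, produces 0.
  v3: runs — in3 -5->0; in3 -5->0; result 0.
  v4: runs — in3 -5->0; result 0.
  v5: runs — v3 -5->0; result 0.
  v6: runs — v3 -5->0; v4 -3->0; result 0.
  v7: runs — v5 5->0; result 0.
  v8: runs — in3 -5->0; v7 -5->0; result 0.
  v9: runs — v8 -5->0; v6 -5->0; result 0.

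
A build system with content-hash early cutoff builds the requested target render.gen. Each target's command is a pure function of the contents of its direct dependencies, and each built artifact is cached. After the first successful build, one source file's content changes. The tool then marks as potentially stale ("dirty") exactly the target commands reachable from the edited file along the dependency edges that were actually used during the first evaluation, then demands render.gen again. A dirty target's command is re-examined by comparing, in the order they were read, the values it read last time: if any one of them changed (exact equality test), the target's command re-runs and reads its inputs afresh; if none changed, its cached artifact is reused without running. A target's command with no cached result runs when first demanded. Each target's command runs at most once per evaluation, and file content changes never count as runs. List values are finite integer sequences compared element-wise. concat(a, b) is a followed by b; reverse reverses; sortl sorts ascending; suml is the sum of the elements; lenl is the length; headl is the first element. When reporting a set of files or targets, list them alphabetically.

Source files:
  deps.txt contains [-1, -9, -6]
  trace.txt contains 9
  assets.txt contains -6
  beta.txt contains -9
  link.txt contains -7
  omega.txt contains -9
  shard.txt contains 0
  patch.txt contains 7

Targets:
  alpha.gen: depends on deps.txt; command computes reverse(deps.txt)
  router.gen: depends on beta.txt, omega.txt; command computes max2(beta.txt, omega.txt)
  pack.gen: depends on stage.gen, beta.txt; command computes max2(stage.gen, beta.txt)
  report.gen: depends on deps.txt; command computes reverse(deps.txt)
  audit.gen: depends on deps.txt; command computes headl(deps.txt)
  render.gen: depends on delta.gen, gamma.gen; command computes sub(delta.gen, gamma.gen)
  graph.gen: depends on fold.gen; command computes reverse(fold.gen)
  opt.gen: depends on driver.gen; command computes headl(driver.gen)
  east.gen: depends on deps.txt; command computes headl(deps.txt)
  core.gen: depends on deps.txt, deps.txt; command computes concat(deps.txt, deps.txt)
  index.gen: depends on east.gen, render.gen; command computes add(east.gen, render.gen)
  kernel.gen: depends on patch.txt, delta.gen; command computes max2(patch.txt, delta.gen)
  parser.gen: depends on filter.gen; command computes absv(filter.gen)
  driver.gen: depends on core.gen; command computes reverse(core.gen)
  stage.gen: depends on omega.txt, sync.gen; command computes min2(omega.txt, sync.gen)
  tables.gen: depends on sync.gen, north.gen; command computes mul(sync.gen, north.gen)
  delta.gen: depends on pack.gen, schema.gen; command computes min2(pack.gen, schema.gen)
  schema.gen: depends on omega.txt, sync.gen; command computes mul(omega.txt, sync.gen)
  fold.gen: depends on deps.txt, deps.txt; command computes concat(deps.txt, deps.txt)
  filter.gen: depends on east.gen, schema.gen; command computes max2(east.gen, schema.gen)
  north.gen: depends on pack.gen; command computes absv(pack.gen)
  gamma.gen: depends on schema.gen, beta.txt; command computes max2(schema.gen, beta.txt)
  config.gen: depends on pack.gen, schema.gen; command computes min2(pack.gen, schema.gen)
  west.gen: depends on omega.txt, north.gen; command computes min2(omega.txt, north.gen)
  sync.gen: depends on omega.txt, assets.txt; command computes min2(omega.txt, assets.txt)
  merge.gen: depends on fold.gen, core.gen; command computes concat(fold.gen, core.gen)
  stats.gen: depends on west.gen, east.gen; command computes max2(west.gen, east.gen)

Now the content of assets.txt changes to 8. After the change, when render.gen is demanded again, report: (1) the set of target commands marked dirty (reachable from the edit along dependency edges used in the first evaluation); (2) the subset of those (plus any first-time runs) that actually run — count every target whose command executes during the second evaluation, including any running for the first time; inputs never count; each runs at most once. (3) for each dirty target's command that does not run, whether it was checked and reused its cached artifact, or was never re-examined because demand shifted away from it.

First evaluation (everything demanded from the output):
  sync.gen = min2(-9, -6) = -9
  schema.gen = mul(-9, -9) = 81
  gamma.gen = max2(81, -9) = 81
  stage.gen = min2(-9, -9) = -9
  pack.gen = max2(-9, -9) = -9
  delta.gen = min2(-9, 81) = -9
  render.gen = sub(-9, 81) = -90

Propagation after the edit:
  sync.gen: runs — assets.txt -6->8; result -9 (same value as before).
  schema.gen: checked — values it read are unchanged (omega.txt unchanged, sync.gen unchanged); reused cached 81 without running.
  gamma.gen: checked — values it read are unchanged (schema.gen unchanged, beta.txt unchanged); reused cached 81 without running.
  stage.gen: checked — values it read are unchanged (omega.txt unchanged, sync.gen unchanged); reused cached -9 without running.
  pack.gen: checked — values it read are unchanged (stage.gen unchanged, beta.txt unchanged); reused cached -9 without running.
  delta.gen: checked — values it read are unchanged (pack.gen unchanged, schema.gen unchanged); reused cached -9 without running.
  render.gen: checked — values it read are unchanged (delta.gen unchanged, gamma.gen unchanged); reused cached -90 without running.

Key observation: the change is absorbed at sync.gen — it re-runs but produces the same value, and the output's value is unchanged.

Marked dirty: delta.gen, gamma.gen, pack.gen, render.gen, schema.gen, stage.gen, sync.gen.
Target commands that run: sync.gen — 1 in total.
Checked but reused from cache: delta.gen, gamma.gen, pack.gen, render.gen, schema.gen, stage.gen.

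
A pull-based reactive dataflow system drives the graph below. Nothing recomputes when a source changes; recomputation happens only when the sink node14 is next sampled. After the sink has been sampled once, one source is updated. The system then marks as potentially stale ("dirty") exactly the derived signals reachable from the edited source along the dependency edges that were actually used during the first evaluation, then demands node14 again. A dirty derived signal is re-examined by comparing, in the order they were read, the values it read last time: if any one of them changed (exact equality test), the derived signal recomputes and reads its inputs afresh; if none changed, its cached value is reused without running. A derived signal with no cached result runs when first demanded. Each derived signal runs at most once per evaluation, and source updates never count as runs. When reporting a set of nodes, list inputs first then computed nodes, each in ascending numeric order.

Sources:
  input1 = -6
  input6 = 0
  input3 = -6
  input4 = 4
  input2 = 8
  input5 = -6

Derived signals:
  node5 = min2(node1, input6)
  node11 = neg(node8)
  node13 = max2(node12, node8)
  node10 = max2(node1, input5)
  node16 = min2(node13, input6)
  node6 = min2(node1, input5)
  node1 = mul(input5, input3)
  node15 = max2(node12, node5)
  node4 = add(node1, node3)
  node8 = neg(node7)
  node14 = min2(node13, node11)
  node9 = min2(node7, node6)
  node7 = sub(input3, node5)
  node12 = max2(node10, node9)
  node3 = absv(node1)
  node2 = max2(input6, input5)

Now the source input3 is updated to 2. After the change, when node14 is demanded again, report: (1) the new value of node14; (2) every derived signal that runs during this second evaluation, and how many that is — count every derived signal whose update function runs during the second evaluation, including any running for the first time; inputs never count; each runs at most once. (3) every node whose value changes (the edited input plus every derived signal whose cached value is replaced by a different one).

First evaluation (everything demanded from the output):
  node1 = mul(-6, -6) = 36
  node5 = min2(36, 0) = 0
  node6 = min2(36, -6) = -6
  node7 = sub(-6, 0) = -6
  node8 = neg(-6) = 6
  node9 = min2(-6, -6) = -6
  node10 = max2(36, -6) = 36
  node11 = neg(6) = -6
  node12 = max2(36, -6) = 36
  node13 = max2(36, 6) = 36
  node14 = min2(36, -6) = -6

Propagation after the edit:
  node1: runs — input3 -6->2; result -12.
  node5: runs — node1 36->-12; result -12.
  node6: runs — node1 36->-12; result -12.
  node7: runs — input3 -6->2; node5 0->-12; result 14.
  node8: runs — node7 -6->14; result -14.
  node9: runs — node7 -6->14; node6 -6->-12; result -12.
  node10: runs — node1 36->-12; result -6.
  node11: runs — node8 6->-14; result 14.
  node12: runs — node10 36->-6; node9 -6->-12; result -6.
  node13: runs — node12 36->-6; node8 6->-14; result -6.
  node14: runs — node13 36->-6; node11 -6->14; result -6 (same value as before).

New value of node14: -6.
Derived signals that run: node1, node5, node6, node7, node8, node9, node10, node11, node12, node13, node14 — 11 in total.
Values that change: input3, node1, node5, node6, node7, node8, node9, node10, node11, node12, node13.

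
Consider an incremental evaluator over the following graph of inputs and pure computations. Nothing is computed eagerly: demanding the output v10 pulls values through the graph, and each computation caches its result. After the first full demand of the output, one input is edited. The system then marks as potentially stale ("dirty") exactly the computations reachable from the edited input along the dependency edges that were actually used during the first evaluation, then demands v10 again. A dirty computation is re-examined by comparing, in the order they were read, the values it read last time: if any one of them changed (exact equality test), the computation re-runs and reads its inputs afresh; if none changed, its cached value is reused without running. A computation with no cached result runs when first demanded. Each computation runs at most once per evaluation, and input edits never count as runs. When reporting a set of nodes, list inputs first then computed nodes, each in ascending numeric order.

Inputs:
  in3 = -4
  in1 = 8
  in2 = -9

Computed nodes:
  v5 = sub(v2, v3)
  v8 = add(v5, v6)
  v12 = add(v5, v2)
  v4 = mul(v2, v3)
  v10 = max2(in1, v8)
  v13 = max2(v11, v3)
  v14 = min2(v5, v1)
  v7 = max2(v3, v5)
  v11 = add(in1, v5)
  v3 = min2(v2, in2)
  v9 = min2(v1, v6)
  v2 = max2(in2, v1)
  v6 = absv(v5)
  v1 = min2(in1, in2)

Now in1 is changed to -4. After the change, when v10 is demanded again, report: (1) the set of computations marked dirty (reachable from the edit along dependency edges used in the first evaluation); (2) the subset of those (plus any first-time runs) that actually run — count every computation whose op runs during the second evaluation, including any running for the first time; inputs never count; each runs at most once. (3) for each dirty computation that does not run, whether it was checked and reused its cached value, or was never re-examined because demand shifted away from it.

Dirty set: v1, v2, v3, v5, v6, v8, v10.
Run set: v1, v10 (2 run).
Re-examined without running (cache reused): v2, v3, v5, v6, v8.
The important point: at v2 every value read last time is unchanged, so the dirty flag clears without a run.

Initial pass — values computed on the first demand:
  v1 = min2(8, -9) = -9
  v2 = max2(-9, -9) = -9
  v3 = min2(-9, -9) = -9
  v5 = sub(-9, -9) = 0
  v6 = absv(0) = 0
  v8 = add(0, 0) = 0
  v10 = max2(8, 0) = 8

Second demand — change propagation:
  v1: re-runs because in1 8->-4; new result -9 (unchanged).
  v2: re-examined; everything it read last time is the same (in2 unchanged, v1 unchanged) — cache -9 kept, no run.
  v3: re-examined; everything it read last time is the same (v2 unchanged, in2 unchanged) — cache -9 kept, no run.
  v5: re-examined; everything it read last time is the same (v2 unchanged, v3 unchanged) — cache 0 kept, no run.
  v6: re-examined; everything it read last time is the same (v5 unchanged) — cache 0 kept, no run.
  v8: re-examined; everything it read last time is the same (v5 unchanged, v6 unchanged) — cache 0 kept, no run.
  v10: re-runs because in1 8->-4; new result 0.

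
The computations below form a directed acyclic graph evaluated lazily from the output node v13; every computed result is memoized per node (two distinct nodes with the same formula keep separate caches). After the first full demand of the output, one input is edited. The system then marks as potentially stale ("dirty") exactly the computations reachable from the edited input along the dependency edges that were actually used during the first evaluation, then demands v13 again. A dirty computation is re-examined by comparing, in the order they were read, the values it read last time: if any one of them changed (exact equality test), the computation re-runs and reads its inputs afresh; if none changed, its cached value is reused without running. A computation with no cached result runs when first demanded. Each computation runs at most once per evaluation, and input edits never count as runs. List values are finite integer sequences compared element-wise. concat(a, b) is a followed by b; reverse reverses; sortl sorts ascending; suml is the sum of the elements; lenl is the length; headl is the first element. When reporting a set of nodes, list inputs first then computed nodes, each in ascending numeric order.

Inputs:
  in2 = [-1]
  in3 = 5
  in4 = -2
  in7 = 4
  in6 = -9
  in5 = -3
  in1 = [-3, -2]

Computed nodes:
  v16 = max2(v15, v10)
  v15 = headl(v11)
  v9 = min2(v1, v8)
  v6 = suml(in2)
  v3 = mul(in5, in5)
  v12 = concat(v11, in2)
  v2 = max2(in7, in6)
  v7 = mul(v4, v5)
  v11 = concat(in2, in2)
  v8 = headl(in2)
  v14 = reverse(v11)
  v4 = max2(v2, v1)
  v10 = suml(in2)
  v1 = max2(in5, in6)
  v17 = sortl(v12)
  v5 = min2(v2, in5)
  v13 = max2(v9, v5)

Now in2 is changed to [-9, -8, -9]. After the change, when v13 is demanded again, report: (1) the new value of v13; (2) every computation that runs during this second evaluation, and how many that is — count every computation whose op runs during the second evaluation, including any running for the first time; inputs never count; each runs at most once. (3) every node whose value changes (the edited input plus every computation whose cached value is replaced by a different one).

First demand of the output computes:
  v1 = max2(-3, -9) = -3
  v2 = max2(4, -9) = 4
  v5 = min2(4, -3) = -3
  v8 = headl([-1]) = -1
  v9 = min2(-3, -1) = -3
  v13 = max2(-3, -3) = -3

After the edit, cleaning proceeds:
  v8: a read changed (in2 [-1]->[-9, -8, -9]) — executes, giving -9.
  v9: a read changed (v8 -1->-9) — executes, giving -9.
  v13: a read changed (v9 -3->-9) — executes, giving -3 — identical to its old value.

Demanding v13 again yields -3.
3 computations run: v8, v9, v13.
The nodes whose values change: in2, v8, v9.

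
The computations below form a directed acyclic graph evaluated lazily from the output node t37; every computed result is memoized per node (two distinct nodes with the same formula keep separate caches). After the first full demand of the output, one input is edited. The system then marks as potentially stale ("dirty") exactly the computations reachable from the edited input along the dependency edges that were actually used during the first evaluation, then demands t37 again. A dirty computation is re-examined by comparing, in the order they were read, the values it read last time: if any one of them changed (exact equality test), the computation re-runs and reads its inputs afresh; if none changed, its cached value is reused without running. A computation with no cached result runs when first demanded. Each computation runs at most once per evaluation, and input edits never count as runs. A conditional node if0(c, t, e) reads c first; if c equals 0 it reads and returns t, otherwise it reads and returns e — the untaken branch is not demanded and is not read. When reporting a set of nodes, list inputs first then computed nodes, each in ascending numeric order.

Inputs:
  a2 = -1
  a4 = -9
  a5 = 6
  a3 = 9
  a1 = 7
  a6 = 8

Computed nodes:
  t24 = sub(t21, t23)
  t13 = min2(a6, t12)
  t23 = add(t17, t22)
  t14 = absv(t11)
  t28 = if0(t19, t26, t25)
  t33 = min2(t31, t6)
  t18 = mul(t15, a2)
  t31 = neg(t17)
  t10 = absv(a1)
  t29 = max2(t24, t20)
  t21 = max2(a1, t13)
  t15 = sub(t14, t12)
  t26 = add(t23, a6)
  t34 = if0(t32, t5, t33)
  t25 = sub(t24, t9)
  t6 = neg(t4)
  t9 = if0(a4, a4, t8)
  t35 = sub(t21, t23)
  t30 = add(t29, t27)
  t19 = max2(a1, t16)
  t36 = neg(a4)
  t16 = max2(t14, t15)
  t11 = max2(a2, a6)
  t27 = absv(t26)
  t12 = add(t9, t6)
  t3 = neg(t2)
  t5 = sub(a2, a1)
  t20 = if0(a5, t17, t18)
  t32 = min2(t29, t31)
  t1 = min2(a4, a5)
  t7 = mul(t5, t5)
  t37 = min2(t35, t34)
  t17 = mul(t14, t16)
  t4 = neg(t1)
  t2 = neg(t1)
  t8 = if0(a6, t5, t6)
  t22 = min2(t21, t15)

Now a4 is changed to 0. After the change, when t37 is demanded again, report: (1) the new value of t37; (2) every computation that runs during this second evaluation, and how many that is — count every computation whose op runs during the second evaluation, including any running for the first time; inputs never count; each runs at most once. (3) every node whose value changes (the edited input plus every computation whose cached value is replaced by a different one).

First demand of the output computes:
  t1 = min2(-9, 6) = -9
  t4 = neg(-9) = 9
  t6 = neg(9) = -9
  t8 = if0(a6=8 -> else branch t6) = -9
  t9 = if0(a4=-9 -> else branch t8) = -9
  t11 = max2(-1, 8) = 8
  t12 = add(-9, -9) = -18
  t13 = min2(8, -18) = -18
  t14 = absv(8) = 8
  t15 = sub(8, -18) = 26
  t16 = max2(8, 26) = 26
  t17 = mul(8, 26) = 208
  t18 = mul(26, -1) = -26
  t20 = if0(a5=6 -> else branch t18) = -26
  t21 = max2(7, -18) = 7
  t22 = min2(7, 26) = 7
  t23 = add(208, 7) = 215
  t24 = sub(7, 215) = -208
  t29 = max2(-208, -26) = -26
  t31 = neg(208) = -208
  t32 = min2(-26, -208) = -208
  t33 = min2(-208, -9) = -208
  t34 = if0(t32=-208 -> else branch t33) = -208
  t35 = sub(7, 215) = -208
  t37 = min2(-208, -208) = -208

After the edit, cleaning proceeds:
  t1: a read changed (a4 -9->0) — executes, giving 0.
  t4: a read changed (t1 -9->0) — executes, giving 0.
  t6: a read changed (t4 9->0) — executes, giving 0.
  t8: stays stale; no demand reaches it after the flip.
  t9: a read changed (a4 -9->0) — executes, giving 0.
  t12: a read changed (t9 -9->0; t6 -9->0) — executes, giving 0.
  t13: a read changed (t12 -18->0) — executes, giving 0.
  t15: a read changed (t12 -18->0) — executes, giving 8.
  t16: a read changed (t15 26->8) — executes, giving 8.
  t17: a read changed (t16 26->8) — executes, giving 64.
  t18: a read changed (t15 26->8) — executes, giving -8.
  t20: a read changed (t18 -26->-8) — executes, giving -8.
  t21: a read changed (t13 -18->0) — executes, giving 7 — identical to its old value.
  t22: a read changed (t15 26->8) — executes, giving 7 — identical to its old value.
  t23: a read changed (t17 208->64) — executes, giving 71.
  t24: a read changed (t23 215->71) — executes, giving -64.
  t29: a read changed (t24 -208->-64; t20 -26->-8) — executes, giving -8.
  t31: a read changed (t17 208->64) — executes, giving -64.
  t32: a read changed (t29 -26->-8; t31 -208->-64) — executes, giving -64.
  t33: a read changed (t31 -208->-64; t6 -9->0) — executes, giving -64.
  t34: a read changed (t32 -208->-64; t33 -208->-64) — executes, giving -64.
  t35: a read changed (t23 215->71) — executes, giving -64.
  t37: a read changed (t35 -208->-64; t34 -208->-64) — executes, giving -64.

Note the branch switch — demand abandons t8, which is never re-examined.

Demanding t37 again yields -64.
22 computations run: t1, t4, t6, t9, t12, t13, t15, t16, t17, t18, t20, t21, t22, t23, t24, t29, t31, t32, t33, t34, t35, t37.
The nodes whose values change: a4, t1, t4, t6, t9, t12, t13, t15, t16, t17, t18, t20, t23, t24, t29, t31, t32, t33, t34, t35, t37.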